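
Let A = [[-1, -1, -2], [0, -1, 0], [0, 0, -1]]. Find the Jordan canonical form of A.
J = [[-1, 1, 0], [0, -1, 0], [0, 0, -1]]

The characteristic polynomial is det(xI - A) = (x + 1)^3, so the eigenvalues are -1 (algebraic multiplicity 3).

For λ = -1: rank(A + I) = 1, rank((A + I)^2) = 0. The eigenspace has dimension 3 - 1 = 2, so there are 2 Jordan blocks; the rank sequence gives block sizes [2, 1].

Assembling the blocks gives the Jordan form J above.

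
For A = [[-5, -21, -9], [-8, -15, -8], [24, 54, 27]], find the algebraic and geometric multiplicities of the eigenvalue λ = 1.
algebraic multiplicity 1, geometric multiplicity 1

The characteristic polynomial is (x - 3)^2(x - 1), so the factor x - 1 appears with exponent 1: the algebraic multiplicity is 1.

rank(A - I) = 2, so the eigenspace has dimension 3 - 2 = 1: the geometric multiplicity is 1.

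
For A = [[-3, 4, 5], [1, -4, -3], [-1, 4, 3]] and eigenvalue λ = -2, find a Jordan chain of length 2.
We seek v_1 ∈ ker((A + 2I)^2) \ ker(A + 2I), then set v_{i+1} = (A + 2I) v_i.

One such chain is v_1 = [[0, -1, 1]]^T, v_2 = [[1, -1, 1]]^T. Check: (A + 2I) v_2 = [[0, 0, 0]]^T = 0.

v_1 = [[0, -1, 1]]^T, v_2 = [[1, -1, 1]]^T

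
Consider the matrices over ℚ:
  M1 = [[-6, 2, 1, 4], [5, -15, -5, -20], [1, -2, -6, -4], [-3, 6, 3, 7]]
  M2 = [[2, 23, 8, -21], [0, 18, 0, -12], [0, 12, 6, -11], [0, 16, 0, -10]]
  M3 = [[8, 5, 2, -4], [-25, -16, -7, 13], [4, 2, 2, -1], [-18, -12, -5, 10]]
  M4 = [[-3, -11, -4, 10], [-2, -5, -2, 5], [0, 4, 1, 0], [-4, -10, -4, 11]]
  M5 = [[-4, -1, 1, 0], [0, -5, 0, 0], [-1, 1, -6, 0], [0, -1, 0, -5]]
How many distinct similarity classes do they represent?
4 classes: {M1}, {M2}, {M3, M4}, {M5}

Characteristic polynomials: χ_{M1} = (x + 5)^4, χ_{M2} = (x - 6)^2(x - 2)^2, χ_{M3} = (x - 1)^4, χ_{M4} = (x - 1)^4, χ_{M5} = (x + 5)^4.

{M1}: invariant factors x + 5, x + 5, (x + 5)^2.

{M2}: invariant factors (x - 6)^2(x - 2)^2.

{M3, M4}: invariant factors x - 1, (x - 1)^3.

{M5}: invariant factors (x + 5)^2, (x + 5)^2.

Matrices are similar if and only if their invariant-factor lists agree; the partition into similarity classes is {M1}, {M2}, {M3, M4}, {M5}.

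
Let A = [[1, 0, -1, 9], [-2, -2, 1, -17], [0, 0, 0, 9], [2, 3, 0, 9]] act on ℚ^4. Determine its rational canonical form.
The invariant factors of A (the non-unit diagonal entries of the Smith normal form of xI - A over ℚ[x]) are x - 1, (x - 3)^2(x - 1), each dividing the next. The characteristic polynomial is their product, (x - 3)^2(x - 1)^2.

The rational canonical form is the block-diagonal matrix of companion matrices C(f_i):
R = [[1, 0, 0, 0], [0, 0, 0, 9], [0, 1, 0, -15], [0, 0, 1, 7]].

R = [[1, 0, 0, 0], [0, 0, 0, 9], [0, 1, 0, -15], [0, 0, 1, 7]]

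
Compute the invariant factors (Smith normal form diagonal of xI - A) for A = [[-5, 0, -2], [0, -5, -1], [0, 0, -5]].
The Jordan structure of A has elementary divisors (x + 5)^2, (x + 5). Arranging the block sizes at each eigenvalue in decreasing order and taking row products gives the invariant factors.

Invariant factors (smallest first, each dividing the next): x + 5, (x + 5)^2.

Check: the last factor (x + 5)^2 is the minimal polynomial, and the product (x + 5)^3 is the characteristic polynomial.

x + 5, (x + 5)^2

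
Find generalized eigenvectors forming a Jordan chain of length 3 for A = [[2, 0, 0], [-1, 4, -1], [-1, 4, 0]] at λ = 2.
We seek v_1 ∈ ker((A - 2I)^3) \ ker((A - 2I)^2), then set v_{i+1} = (A - 2I) v_i.

One such chain is v_1 = [[-1, 1, 2]]^T, v_2 = [[0, 1, 1]]^T, v_3 = [[0, 1, 2]]^T. Check: (A - 2I) v_3 = [[0, 0, 0]]^T = 0.

v_1 = [[-1, 1, 2]]^T, v_2 = [[0, 1, 1]]^T, v_3 = [[0, 1, 2]]^T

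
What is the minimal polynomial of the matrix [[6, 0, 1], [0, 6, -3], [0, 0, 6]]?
The characteristic polynomial factors as (x - 6)^3. The minimal polynomial is ∏(x - λ)^{k_λ} where k_λ is the size of the largest Jordan block at λ.

For λ = 6: rank(A - 6I) = 1, and the largest Jordan block has size 2 (the smallest k with rank((A - 6I)^k) = rank((A - 6I)^(k+1))).

So m_A(x) = (x - 6)^2.

m_A(x) = (x - 6)^2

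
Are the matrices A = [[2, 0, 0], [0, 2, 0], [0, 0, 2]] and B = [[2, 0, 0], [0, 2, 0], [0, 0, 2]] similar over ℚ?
Two matrices over a field are similar if and only if they have the same invariant factors.

Both A and B have characteristic polynomial (x - 2)^3 and minimal polynomial x - 2. Computing further, both have invariant factors x - 2, x - 2, x - 2. Hence A and B are similar.

Yes.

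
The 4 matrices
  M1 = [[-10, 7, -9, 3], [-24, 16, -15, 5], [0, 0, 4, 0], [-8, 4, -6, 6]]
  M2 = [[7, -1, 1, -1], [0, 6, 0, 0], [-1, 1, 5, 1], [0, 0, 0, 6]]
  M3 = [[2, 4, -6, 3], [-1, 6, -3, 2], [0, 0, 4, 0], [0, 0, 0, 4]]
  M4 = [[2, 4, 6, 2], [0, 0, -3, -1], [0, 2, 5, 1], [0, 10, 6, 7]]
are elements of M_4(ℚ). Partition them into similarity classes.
Characteristic polynomials: χ_{M1} = (x - 4)^4, χ_{M2} = (x - 6)^4, χ_{M3} = (x - 4)^4, χ_{M4} = (x - 5)^2(x - 2)^2.

{M1, M3}: invariant factors x - 4, (x - 4)^3.

{M2}: invariant factors x - 6, x - 6, (x - 6)^2.

{M4}: invariant factors x - 2, (x - 5)^2(x - 2).

Matrices are similar if and only if their invariant-factor lists agree; the partition into similarity classes is {M1, M3}, {M2}, {M4}.

3 classes: {M1, M3}, {M2}, {M4}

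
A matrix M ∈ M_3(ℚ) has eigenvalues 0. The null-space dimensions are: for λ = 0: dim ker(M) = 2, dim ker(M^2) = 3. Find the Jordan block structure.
λ = 0: successive nullity increments [2, 1] count blocks of size ≥ k; block sizes are [2, 1].

Jordan blocks: (0, 2), (0, 1)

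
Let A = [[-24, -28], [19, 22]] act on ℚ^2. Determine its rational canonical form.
R = [[0, -4], [1, -2]]

The invariant factors of A (the non-unit diagonal entries of the Smith normal form of xI - A over ℚ[x]) are x^2 + 2x + 4, each dividing the next. The characteristic polynomial is their product, x^2 + 2x + 4.

The rational canonical form is the block-diagonal matrix of companion matrices C(f_i):
R = [[0, -4], [1, -2]].

Note the characteristic polynomial does not split into linear factors over ℚ, so A has no Jordan form over ℚ; the rational canonical form exists over any field.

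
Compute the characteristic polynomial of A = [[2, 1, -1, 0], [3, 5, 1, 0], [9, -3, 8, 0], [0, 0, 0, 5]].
xI - A = [[x - 2, -1, 1, 0], [-3, x - 5, -1, 0], [-9, 3, x - 8, 0], [0, 0, 0, x - 5]].

Expanding det(xI - A) along the first row:
det(xI - A) = + (x - 2)·det([[x - 5, -1, 0], [3, x - 8, 0], [0, 0, x - 5]]) - (-1)·det([[-3, -1, 0], [-9, x - 8, 0], [0, 0, x - 5]]) + (1)·det([[-3, x - 5, 0], [-9, 3, 0], [0, 0, x - 5]]) - (0)·det([[-3, x - 5, -1], [-9, 3, x - 8], [0, 0, 0]]).

Evaluating gives χ_A(x) = x^4 - 20x^3 + 150x^2 - 500x + 625 = (x - 5)^4.

χ_A(x) = (x - 5)^4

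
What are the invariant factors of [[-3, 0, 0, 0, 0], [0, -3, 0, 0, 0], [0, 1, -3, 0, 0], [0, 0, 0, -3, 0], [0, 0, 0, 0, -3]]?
The Jordan structure of A has elementary divisors (x + 3)^2, (x + 3), (x + 3), (x + 3). Arranging the block sizes at each eigenvalue in decreasing order and taking row products gives the invariant factors.

Invariant factors (smallest first, each dividing the next): x + 3, x + 3, x + 3, (x + 3)^2.

Check: the last factor (x + 3)^2 is the minimal polynomial, and the product (x + 3)^5 is the characteristic polynomial.

x + 3, x + 3, x + 3, (x + 3)^2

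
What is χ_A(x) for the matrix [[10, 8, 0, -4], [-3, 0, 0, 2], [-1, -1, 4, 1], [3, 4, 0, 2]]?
χ_A(x) = (x - 4)^4

xI - A = [[x - 10, -8, 0, 4], [3, x, 0, -2], [1, 1, x - 4, -1], [-3, -4, 0, x - 2]].

Expanding det(xI - A) along the first row:
det(xI - A) = + (x - 10)·det([[x, 0, -2], [1, x - 4, -1], [-4, 0, x - 2]]) - (-8)·det([[3, 0, -2], [1, x - 4, -1], [-3, 0, x - 2]]) + (0)·det([[3, x, -2], [1, 1, -1], [-3, -4, x - 2]]) - (4)·det([[3, x, 0], [1, 1, x - 4], [-3, -4, 0]]).

Evaluating gives χ_A(x) = x^4 - 16x^3 + 96x^2 - 256x + 256 = (x - 4)^4.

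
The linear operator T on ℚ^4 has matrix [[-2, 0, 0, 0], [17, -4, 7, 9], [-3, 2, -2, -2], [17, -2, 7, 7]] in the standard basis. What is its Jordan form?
The characteristic polynomial is det(xI - A) = (x - 5)(x + 2)^3, so the eigenvalues are -2 (algebraic multiplicity 3), 5 (algebraic multiplicity 1).

For λ = -2: rank(A + 2I) = 2, rank((A + 2I)^2) = 1. The eigenspace has dimension 4 - 2 = 2, so there are 2 Jordan blocks; the rank sequence gives block sizes [2, 1].

For λ = 5: algebraic multiplicity 1 gives one 1×1 block.

Assembling the blocks gives the Jordan form J above.

J = [[-2, 1, 0, 0], [0, -2, 0, 0], [0, 0, -2, 0], [0, 0, 0, 5]]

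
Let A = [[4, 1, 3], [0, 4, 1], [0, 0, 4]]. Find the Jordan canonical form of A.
J = [[4, 1, 0], [0, 4, 1], [0, 0, 4]]

The characteristic polynomial is det(xI - A) = (x - 4)^3, so the eigenvalues are 4 (algebraic multiplicity 3).

For λ = 4: rank(A - 4I) = 2, rank((A - 4I)^2) = 1, rank((A - 4I)^3) = 0. The eigenspace has dimension 3 - 2 = 1, so there is 1 Jordan block; the rank sequence gives block sizes [3].

Assembling the blocks gives the Jordan form J above.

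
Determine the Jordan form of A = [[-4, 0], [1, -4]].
J = [[-4, 1], [0, -4]]

The characteristic polynomial is det(xI - A) = (x + 4)^2, so the eigenvalues are -4 (algebraic multiplicity 2).

For λ = -4: rank(A + 4I) = 1, rank((A + 4I)^2) = 0. The eigenspace has dimension 2 - 1 = 1, so there is 1 Jordan block; the rank sequence gives block sizes [2].

Assembling the blocks gives the Jordan form J above.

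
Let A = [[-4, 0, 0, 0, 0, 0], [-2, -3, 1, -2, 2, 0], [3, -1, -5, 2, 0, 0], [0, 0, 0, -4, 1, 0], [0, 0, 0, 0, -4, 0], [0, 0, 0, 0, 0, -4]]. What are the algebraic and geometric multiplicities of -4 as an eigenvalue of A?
The characteristic polynomial is (x + 4)^6, so the factor x + 4 appears with exponent 6: the algebraic multiplicity is 6.

rank(A + 4I) = 3, so the eigenspace has dimension 6 - 3 = 3: the geometric multiplicity is 3.

Since 3 < 6, A is not diagonalizable.

algebraic multiplicity 6, geometric multiplicity 3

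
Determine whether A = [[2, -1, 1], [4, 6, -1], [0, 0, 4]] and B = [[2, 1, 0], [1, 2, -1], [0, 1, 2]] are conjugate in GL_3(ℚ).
trace(A) = 12 but trace(B) = 6. The trace is a similarity invariant, so A and B are not similar.

No.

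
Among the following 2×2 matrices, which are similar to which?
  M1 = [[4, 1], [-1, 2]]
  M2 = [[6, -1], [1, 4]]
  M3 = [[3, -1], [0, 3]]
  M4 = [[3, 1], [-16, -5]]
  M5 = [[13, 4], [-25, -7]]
Characteristic polynomials: χ_{M1} = (x - 3)^2, χ_{M2} = (x - 5)^2, χ_{M3} = (x - 3)^2, χ_{M4} = (x + 1)^2, χ_{M5} = (x - 3)^2.

{M1, M3, M5}: invariant factors (x - 3)^2.

{M2}: invariant factors (x - 5)^2.

{M4}: invariant factors (x + 1)^2.

Matrices are similar if and only if their invariant-factor lists agree; the partition into similarity classes is {M1, M3, M5}, {M2}, {M4}.

3 classes: {M1, M3, M5}, {M2}, {M4}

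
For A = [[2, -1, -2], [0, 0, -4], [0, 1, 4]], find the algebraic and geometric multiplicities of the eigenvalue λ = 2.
algebraic multiplicity 3, geometric multiplicity 2

The characteristic polynomial is (x - 2)^3, so the factor x - 2 appears with exponent 3: the algebraic multiplicity is 3.

rank(A - 2I) = 1, so the eigenspace has dimension 3 - 1 = 2: the geometric multiplicity is 2.

Since 2 < 3, A is not diagonalizable.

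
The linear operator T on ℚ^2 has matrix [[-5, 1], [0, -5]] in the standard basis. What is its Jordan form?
J = [[-5, 1], [0, -5]]

The characteristic polynomial is det(xI - A) = (x + 5)^2, so the eigenvalues are -5 (algebraic multiplicity 2).

For λ = -5: rank(A + 5I) = 1, rank((A + 5I)^2) = 0. The eigenspace has dimension 2 - 1 = 1, so there is 1 Jordan block; the rank sequence gives block sizes [2].

Assembling the blocks gives the Jordan form J above.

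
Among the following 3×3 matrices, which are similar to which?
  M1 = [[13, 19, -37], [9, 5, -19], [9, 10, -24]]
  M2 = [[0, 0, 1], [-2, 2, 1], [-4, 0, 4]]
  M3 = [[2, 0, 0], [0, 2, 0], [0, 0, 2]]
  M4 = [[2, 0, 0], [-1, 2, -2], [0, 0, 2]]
Characteristic polynomials: χ_{M1} = (x - 4)(x + 5)^2, χ_{M2} = (x - 2)^3, χ_{M3} = (x - 2)^3, χ_{M4} = (x - 2)^3.

{M1}: invariant factors (x - 4)(x + 5)^2.

{M2, M4}: invariant factors x - 2, (x - 2)^2.

{M3}: invariant factors x - 2, x - 2, x - 2.

Matrices are similar if and only if their invariant-factor lists agree; the partition into similarity classes is {M1}, {M2, M4}, {M3}.

3 classes: {M1}, {M2, M4}, {M3}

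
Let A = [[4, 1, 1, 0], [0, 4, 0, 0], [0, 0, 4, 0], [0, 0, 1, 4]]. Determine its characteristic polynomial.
xI - A = [[x - 4, -1, -1, 0], [0, x - 4, 0, 0], [0, 0, x - 4, 0], [0, 0, -1, x - 4]].

Expanding det(xI - A) along the first row:
det(xI - A) = + (x - 4)·det([[x - 4, 0, 0], [0, x - 4, 0], [0, -1, x - 4]]) - (-1)·det([[0, 0, 0], [0, x - 4, 0], [0, -1, x - 4]]) + (-1)·det([[0, x - 4, 0], [0, 0, 0], [0, 0, x - 4]]) - (0)·det([[0, x - 4, 0], [0, 0, x - 4], [0, 0, -1]]).

Evaluating gives χ_A(x) = x^4 - 16x^3 + 96x^2 - 256x + 256 = (x - 4)^4.

χ_A(x) = (x - 4)^4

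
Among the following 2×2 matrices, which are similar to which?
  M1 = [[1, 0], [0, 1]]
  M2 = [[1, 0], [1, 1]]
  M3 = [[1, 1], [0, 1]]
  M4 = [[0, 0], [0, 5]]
Characteristic polynomials: χ_{M1} = (x - 1)^2, χ_{M2} = (x - 1)^2, χ_{M3} = (x - 1)^2, χ_{M4} = x(x - 5).

{M1}: invariant factors x - 1, x - 1.

{M2, M3}: invariant factors (x - 1)^2.

{M4}: invariant factors x(x - 5).

Matrices are similar if and only if their invariant-factor lists agree; the partition into similarity classes is {M1}, {M2, M3}, {M4}.

3 classes: {M1}, {M2, M3}, {M4}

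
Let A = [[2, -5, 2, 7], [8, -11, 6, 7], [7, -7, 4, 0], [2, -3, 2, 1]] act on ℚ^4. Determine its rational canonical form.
The invariant factors of A (the non-unit diagonal entries of the Smith normal form of xI - A over ℚ[x]) are x^2 + 2x + 4, x^2 + 2x + 4, each dividing the next. The characteristic polynomial is their product, (x^2 + 2x + 4)^2.

The rational canonical form is the block-diagonal matrix of companion matrices C(f_i):
R = [[0, -4, 0, 0], [1, -2, 0, 0], [0, 0, 0, -4], [0, 0, 1, -2]].

Note the characteristic polynomial does not split into linear factors over ℚ, so A has no Jordan form over ℚ; the rational canonical form exists over any field.

R = [[0, -4, 0, 0], [1, -2, 0, 0], [0, 0, 0, -4], [0, 0, 1, -2]]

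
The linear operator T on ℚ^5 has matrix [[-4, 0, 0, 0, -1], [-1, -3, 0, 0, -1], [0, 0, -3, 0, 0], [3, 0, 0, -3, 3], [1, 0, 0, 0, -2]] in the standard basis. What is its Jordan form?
The characteristic polynomial is det(xI - A) = (x + 3)^5, so the eigenvalues are -3 (algebraic multiplicity 5).

For λ = -3: rank(A + 3I) = 1, rank((A + 3I)^2) = 0. The eigenspace has dimension 5 - 1 = 4, so there are 4 Jordan blocks; the rank sequence gives block sizes [2, 1, 1, 1].

Assembling the blocks gives the Jordan form J above.

J = [[-3, 1, 0, 0, 0], [0, -3, 0, 0, 0], [0, 0, -3, 0, 0], [0, 0, 0, -3, 0], [0, 0, 0, 0, -3]]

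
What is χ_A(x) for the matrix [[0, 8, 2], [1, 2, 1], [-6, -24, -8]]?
xI - A = [[x, -8, -2], [-1, x - 2, -1], [6, 24, x + 8]].

Expanding det(xI - A) along the first row:
det(xI - A) = + (x)·det([[x - 2, -1], [24, x + 8]]) - (-8)·det([[-1, -1], [6, x + 8]]) + (-2)·det([[-1, x - 2], [6, 24]]).

Evaluating gives χ_A(x) = x^3 + 6x^2 + 12x + 8 = (x + 2)^3.

χ_A(x) = (x + 2)^3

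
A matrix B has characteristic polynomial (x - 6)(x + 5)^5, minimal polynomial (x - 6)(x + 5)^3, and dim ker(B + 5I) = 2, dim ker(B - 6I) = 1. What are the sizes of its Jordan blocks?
λ = -5: algebraic multiplicity 5 (exponent in χ_B), largest block size 3 (exponent in m_B), 2 blocks (geometric multiplicity). These force block sizes [3, 2].
λ = 6: algebraic multiplicity 1 (exponent in χ_B), largest block size 1 (exponent in m_B), 1 block (geometric multiplicity). This forces block sizes [1].

Jordan blocks: (-5, 3), (-5, 2), (6, 1)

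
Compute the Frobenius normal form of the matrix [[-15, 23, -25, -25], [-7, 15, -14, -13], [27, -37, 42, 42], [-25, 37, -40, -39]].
The invariant factors of A (the non-unit diagonal entries of the Smith normal form of xI - A over ℚ[x]) are (x - 4)(x - 1)^2(x + 3), each dividing the next. The characteristic polynomial is their product, (x - 4)(x - 1)^2(x + 3).

The rational canonical form is the block-diagonal matrix of companion matrices C(f_i):
R = [[0, 0, 0, 12], [1, 0, 0, -23], [0, 1, 0, 9], [0, 0, 1, 3]].

R = [[0, 0, 0, 12], [1, 0, 0, -23], [0, 1, 0, 9], [0, 0, 1, 3]]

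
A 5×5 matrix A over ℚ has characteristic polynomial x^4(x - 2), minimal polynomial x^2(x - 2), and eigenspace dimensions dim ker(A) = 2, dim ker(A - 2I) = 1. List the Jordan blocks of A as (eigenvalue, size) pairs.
λ = 0: algebraic multiplicity 4 (exponent in χ_A), largest block size 2 (exponent in m_A), 2 blocks (geometric multiplicity). These force block sizes [2, 2].
λ = 2: algebraic multiplicity 1 (exponent in χ_A), largest block size 1 (exponent in m_A), 1 block (geometric multiplicity). This forces block sizes [1].

Jordan blocks: (0, 2), (0, 2), (2, 1)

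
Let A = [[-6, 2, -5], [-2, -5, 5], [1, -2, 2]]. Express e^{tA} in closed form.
e^{tA} = [[(1 - 3*t)*e^{-3*t}, 2*t*e^{-3*t}, -5*t*e^{-3*t}], [t*(15*t - 4)*e^{-3*t}/2, (-5*t^2 - 2*t + 1)*e^{-3*t}, 5*t*(5*t + 2)*e^{-3*t}/2], [t*(3*t + 1)*e^{-3*t}, 2*t*(-t - 1)*e^{-3*t}, (5*t^2 + 5*t + 1)*e^{-3*t}]]

A has Jordan form J = [[-3, 1, 0], [0, -3, 1], [0, 0, -3]] with A = PJP^{-1}, so e^{tA} = P e^{tJ} P^{-1}.

For a Jordan block J_k(λ), e^{tJ_k(λ)} = e^{λt} · (I + tN + t^2 N^2/2! + ... + t^{k-1} N^{k-1}/(k-1)!) where N is the nilpotent superdiagonal part.

Assembling the blocks and conjugating back gives the entries of e^{tA} as shown above.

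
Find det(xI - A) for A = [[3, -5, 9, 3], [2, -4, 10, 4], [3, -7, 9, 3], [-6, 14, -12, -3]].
χ_A(x) = x^2(x - 3)(x - 2)

xI - A = [[x - 3, 5, -9, -3], [-2, x + 4, -10, -4], [-3, 7, x - 9, -3], [6, -14, 12, x + 3]].

Expanding det(xI - A) along the first row:
det(xI - A) = + (x - 3)·det([[x + 4, -10, -4], [7, x - 9, -3], [-14, 12, x + 3]]) - (5)·det([[-2, -10, -4], [-3, x - 9, -3], [6, 12, x + 3]]) + (-9)·det([[-2, x + 4, -4], [-3, 7, -3], [6, -14, x + 3]]) - (-3)·det([[-2, x + 4, -10], [-3, 7, x - 9], [6, -14, 12]]).

Evaluating gives χ_A(x) = x^4 - 5x^3 + 6x^2 = x^2(x - 3)(x - 2).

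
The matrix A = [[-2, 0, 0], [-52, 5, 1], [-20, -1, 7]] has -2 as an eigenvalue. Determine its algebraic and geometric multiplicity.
algebraic multiplicity 1, geometric multiplicity 1

The characteristic polynomial is (x - 6)^2(x + 2), so the factor x + 2 appears with exponent 1: the algebraic multiplicity is 1.

rank(A + 2I) = 2, so the eigenspace has dimension 3 - 2 = 1: the geometric multiplicity is 1.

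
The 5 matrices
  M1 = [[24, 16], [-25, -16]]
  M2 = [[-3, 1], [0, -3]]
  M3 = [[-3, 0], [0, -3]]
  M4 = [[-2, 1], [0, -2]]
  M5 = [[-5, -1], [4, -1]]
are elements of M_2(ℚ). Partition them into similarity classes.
Characteristic polynomials: χ_{M1} = (x - 4)^2, χ_{M2} = (x + 3)^2, χ_{M3} = (x + 3)^2, χ_{M4} = (x + 2)^2, χ_{M5} = (x + 3)^2.

{M1}: invariant factors (x - 4)^2.

{M2, M5}: invariant factors (x + 3)^2.

{M3}: invariant factors x + 3, x + 3.

{M4}: invariant factors (x + 2)^2.

Matrices are similar if and only if their invariant-factor lists agree; the partition into similarity classes is {M1}, {M2, M5}, {M3}, {M4}.

4 classes: {M1}, {M2, M5}, {M3}, {M4}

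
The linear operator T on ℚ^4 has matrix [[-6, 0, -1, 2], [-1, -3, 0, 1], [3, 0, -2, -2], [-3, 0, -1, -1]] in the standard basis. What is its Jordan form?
The characteristic polynomial is det(xI - A) = (x + 3)^4, so the eigenvalues are -3 (algebraic multiplicity 4).

For λ = -3: rank(A + 3I) = 2, rank((A + 3I)^2) = 0. The eigenspace has dimension 4 - 2 = 2, so there are 2 Jordan blocks; the rank sequence gives block sizes [2, 2].

Assembling the blocks gives the Jordan form J above.

J = [[-3, 1, 0, 0], [0, -3, 0, 0], [0, 0, -3, 1], [0, 0, 0, -3]]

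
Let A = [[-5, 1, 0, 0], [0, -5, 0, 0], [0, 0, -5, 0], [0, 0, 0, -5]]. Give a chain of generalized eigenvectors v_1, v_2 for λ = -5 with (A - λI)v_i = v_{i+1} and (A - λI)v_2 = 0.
v_1 = [[0, 1, 0, 0]]^T, v_2 = [[1, 0, 0, 0]]^T

We seek v_1 ∈ ker((A + 5I)^2) \ ker(A + 5I), then set v_{i+1} = (A + 5I) v_i.

One such chain is v_1 = [[0, 1, 0, 0]]^T, v_2 = [[1, 0, 0, 0]]^T. Check: (A + 5I) v_2 = [[0, 0, 0, 0]]^T = 0.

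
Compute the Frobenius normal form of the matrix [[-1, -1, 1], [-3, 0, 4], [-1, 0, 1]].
R = [[0, 0, 1], [1, 0, 3], [0, 1, 0]]

The invariant factors of A (the non-unit diagonal entries of the Smith normal form of xI - A over ℚ[x]) are x^3 - 3x - 1, each dividing the next. The characteristic polynomial is their product, x^3 - 3x - 1.

The rational canonical form is the block-diagonal matrix of companion matrices C(f_i):
R = [[0, 0, 1], [1, 0, 3], [0, 1, 0]].

Note the characteristic polynomial does not split into linear factors over ℚ, so A has no Jordan form over ℚ; the rational canonical form exists over any field.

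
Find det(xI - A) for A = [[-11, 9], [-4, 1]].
χ_A(x) = (x + 5)^2

xI - A = [[x + 11, -9], [4, x - 1]].

Expanding det(xI - A) along the first row:
det(xI - A) = + (x + 11)·det([[x - 1]]) - (-9)·det([[4]]).

Evaluating gives χ_A(x) = x^2 + 10x + 25 = (x + 5)^2.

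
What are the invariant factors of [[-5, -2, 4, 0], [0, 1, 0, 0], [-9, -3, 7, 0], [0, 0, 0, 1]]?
The Jordan structure of A has elementary divisors (x - 1)^2, (x - 1), (x - 1). Arranging the block sizes at each eigenvalue in decreasing order and taking row products gives the invariant factors.

Invariant factors (smallest first, each dividing the next): x - 1, x - 1, (x - 1)^2.

Check: the last factor (x - 1)^2 is the minimal polynomial, and the product (x - 1)^4 is the characteristic polynomial.

x - 1, x - 1, (x - 1)^2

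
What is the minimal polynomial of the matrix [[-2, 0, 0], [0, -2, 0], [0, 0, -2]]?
m_A(x) = x + 2

The characteristic polynomial factors as (x + 2)^3. The minimal polynomial is ∏(x - λ)^{k_λ} where k_λ is the size of the largest Jordan block at λ.

For λ = -2: rank(A + 2I) = 0, and the largest Jordan block has size 1 (the smallest k with rank((A + 2I)^k) = rank((A + 2I)^(k+1))).

So m_A(x) = x + 2.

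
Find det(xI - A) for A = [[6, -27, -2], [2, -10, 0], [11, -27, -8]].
xI - A = [[x - 6, 27, 2], [-2, x + 10, 0], [-11, 27, x + 8]].

Expanding det(xI - A) along the first row:
det(xI - A) = + (x - 6)·det([[x + 10, 0], [27, x + 8]]) - (27)·det([[-2, 0], [-11, x + 8]]) + (2)·det([[-2, x + 10], [-11, 27]]).

Evaluating gives χ_A(x) = x^3 + 12x^2 + 48x + 64 = (x + 4)^3.

χ_A(x) = (x + 4)^3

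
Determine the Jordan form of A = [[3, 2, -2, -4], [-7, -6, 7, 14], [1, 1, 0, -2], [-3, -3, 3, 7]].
The characteristic polynomial is det(xI - A) = (x - 1)^4, so the eigenvalues are 1 (algebraic multiplicity 4).

For λ = 1: rank(A - I) = 1, rank((A - I)^2) = 0. The eigenspace has dimension 4 - 1 = 3, so there are 3 Jordan blocks; the rank sequence gives block sizes [2, 1, 1].

Assembling the blocks gives the Jordan form J above.

J = [[1, 1, 0, 0], [0, 1, 0, 0], [0, 0, 1, 0], [0, 0, 0, 1]]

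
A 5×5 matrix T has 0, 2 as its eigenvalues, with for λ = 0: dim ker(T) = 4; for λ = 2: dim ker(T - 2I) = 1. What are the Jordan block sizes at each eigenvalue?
Jordan blocks: (0, 1), (0, 1), (0, 1), (0, 1), (2, 1)

λ = 0: successive nullity increments [4] count blocks of size ≥ k; block sizes are [1, 1, 1, 1].
λ = 2: successive nullity increments [1] count blocks of size ≥ k; block sizes are [1].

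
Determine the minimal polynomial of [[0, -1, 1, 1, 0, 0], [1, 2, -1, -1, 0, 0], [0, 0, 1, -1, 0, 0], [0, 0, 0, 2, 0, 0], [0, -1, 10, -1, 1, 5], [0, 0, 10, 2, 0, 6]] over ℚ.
m_A(x) = (x - 6)(x - 2)(x - 1)^3

The characteristic polynomial factors as (x - 6)(x - 2)(x - 1)^4. The minimal polynomial is ∏(x - λ)^{k_λ} where k_λ is the size of the largest Jordan block at λ.

For λ = 1: rank(A - I) = 4, and the largest Jordan block has size 3 (the smallest k with rank((A - I)^k) = rank((A - I)^(k+1))).
For λ = 2: rank(A - 2I) = 5, and the largest Jordan block has size 1 (the smallest k with rank((A - 2I)^k) = rank((A - 2I)^(k+1))).
For λ = 6: rank(A - 6I) = 5, and the largest Jordan block has size 1 (the smallest k with rank((A - 6I)^k) = rank((A - 6I)^(k+1))).

So m_A(x) = (x - 6)(x - 2)(x - 1)^3.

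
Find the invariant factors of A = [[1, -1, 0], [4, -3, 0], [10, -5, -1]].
x + 1, (x + 1)^2

The Jordan structure of A has elementary divisors (x + 1)^2, (x + 1). Arranging the block sizes at each eigenvalue in decreasing order and taking row products gives the invariant factors.

Invariant factors (smallest first, each dividing the next): x + 1, (x + 1)^2.

Check: the last factor (x + 1)^2 is the minimal polynomial, and the product (x + 1)^3 is the characteristic polynomial.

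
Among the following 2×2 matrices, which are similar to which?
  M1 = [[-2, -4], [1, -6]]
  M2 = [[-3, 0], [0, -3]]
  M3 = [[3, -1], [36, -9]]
Characteristic polynomials: χ_{M1} = (x + 4)^2, χ_{M2} = (x + 3)^2, χ_{M3} = (x + 3)^2.

{M1}: invariant factors (x + 4)^2.

{M2}: invariant factors x + 3, x + 3.

{M3}: invariant factors (x + 3)^2.

Matrices are similar if and only if their invariant-factor lists agree; the partition into similarity classes is {M1}, {M2}, {M3}.

3 classes: {M1}, {M2}, {M3}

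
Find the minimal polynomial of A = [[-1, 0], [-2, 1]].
m_A(x) = (x - 1)(x + 1)

The characteristic polynomial factors as (x - 1)(x + 1). The minimal polynomial is ∏(x - λ)^{k_λ} where k_λ is the size of the largest Jordan block at λ.

For λ = -1: rank(A + I) = 1, and the largest Jordan block has size 1 (the smallest k with rank((A + I)^k) = rank((A + I)^(k+1))).
For λ = 1: rank(A - I) = 1, and the largest Jordan block has size 1 (the smallest k with rank((A - I)^k) = rank((A - I)^(k+1))).

So m_A(x) = (x - 1)(x + 1).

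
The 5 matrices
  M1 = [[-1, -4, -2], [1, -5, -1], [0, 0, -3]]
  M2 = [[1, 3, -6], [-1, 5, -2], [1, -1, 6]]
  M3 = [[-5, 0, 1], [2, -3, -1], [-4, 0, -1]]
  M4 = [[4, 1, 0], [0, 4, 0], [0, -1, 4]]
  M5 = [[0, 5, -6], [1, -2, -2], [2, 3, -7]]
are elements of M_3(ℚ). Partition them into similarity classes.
3 classes: {M1, M3}, {M2, M4}, {M5}

Characteristic polynomials: χ_{M1} = (x + 3)^3, χ_{M2} = (x - 4)^3, χ_{M3} = (x + 3)^3, χ_{M4} = (x - 4)^3, χ_{M5} = (x + 3)^3.

{M1, M3}: invariant factors x + 3, (x + 3)^2.

{M2, M4}: invariant factors x - 4, (x - 4)^2.

{M5}: invariant factors (x + 3)^3.

Matrices are similar if and only if their invariant-factor lists agree; the partition into similarity classes is {M1, M3}, {M2, M4}, {M5}.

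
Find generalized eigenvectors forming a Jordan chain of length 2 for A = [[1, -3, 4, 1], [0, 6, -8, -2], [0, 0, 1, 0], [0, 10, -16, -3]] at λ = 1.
We seek v_1 ∈ ker((A - I)^2) \ ker(A - I), then set v_{i+1} = (A - I) v_i.

One such chain is v_1 = [[1, -2, 0, -5]]^T, v_2 = [[1, 0, 0, 0]]^T. Check: (A - I) v_2 = [[0, 0, 0, 0]]^T = 0.

v_1 = [[1, -2, 0, -5]]^T, v_2 = [[1, 0, 0, 0]]^T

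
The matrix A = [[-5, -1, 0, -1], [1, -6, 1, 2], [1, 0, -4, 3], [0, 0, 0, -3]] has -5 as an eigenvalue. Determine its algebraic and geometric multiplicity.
The characteristic polynomial is (x + 3)(x + 5)^3, so the factor x + 5 appears with exponent 3: the algebraic multiplicity is 3.

rank(A + 5I) = 3, so the eigenspace has dimension 4 - 3 = 1: the geometric multiplicity is 1.

Since 1 < 3, A is not diagonalizable.

algebraic multiplicity 3, geometric multiplicity 1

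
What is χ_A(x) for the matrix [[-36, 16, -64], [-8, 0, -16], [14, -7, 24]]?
xI - A = [[x + 36, -16, 64], [8, x, 16], [-14, 7, x - 24]].

Expanding det(xI - A) along the first row:
det(xI - A) = + (x + 36)·det([[x, 16], [7, x - 24]]) - (-16)·det([[8, 16], [-14, x - 24]]) + (64)·det([[8, x], [-14, 7]]).

Evaluating gives χ_A(x) = x^3 + 12x^2 + 48x + 64 = (x + 4)^3.

χ_A(x) = (x + 4)^3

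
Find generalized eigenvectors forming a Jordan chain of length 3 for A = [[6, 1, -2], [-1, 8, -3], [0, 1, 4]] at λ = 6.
We seek v_1 ∈ ker((A - 6I)^3) \ ker((A - 6I)^2), then set v_{i+1} = (A - 6I) v_i.

One such chain is v_1 = [[0, 2, 1]]^T, v_2 = [[0, 1, 0]]^T, v_3 = [[1, 2, 1]]^T. Check: (A - 6I) v_3 = [[0, 0, 0]]^T = 0.

v_1 = [[0, 2, 1]]^T, v_2 = [[0, 1, 0]]^T, v_3 = [[1, 2, 1]]^T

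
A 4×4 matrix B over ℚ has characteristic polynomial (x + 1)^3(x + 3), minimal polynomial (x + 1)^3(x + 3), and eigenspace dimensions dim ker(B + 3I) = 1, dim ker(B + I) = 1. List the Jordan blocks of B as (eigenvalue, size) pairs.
Jordan blocks: (-3, 1), (-1, 3)

λ = -3: algebraic multiplicity 1 (exponent in χ_B), largest block size 1 (exponent in m_B), 1 block (geometric multiplicity). This forces block sizes [1].
λ = -1: algebraic multiplicity 3 (exponent in χ_B), largest block size 3 (exponent in m_B), 1 block (geometric multiplicity). This forces block sizes [3].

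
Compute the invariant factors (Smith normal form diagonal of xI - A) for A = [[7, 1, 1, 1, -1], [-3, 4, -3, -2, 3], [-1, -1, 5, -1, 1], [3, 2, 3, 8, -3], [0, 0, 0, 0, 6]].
x - 6, (x - 6)^2, (x - 6)^2

The Jordan structure of A has elementary divisors (x - 6)^2, (x - 6)^2, (x - 6). Arranging the block sizes at each eigenvalue in decreasing order and taking row products gives the invariant factors.

Invariant factors (smallest first, each dividing the next): x - 6, (x - 6)^2, (x - 6)^2.

Check: the last factor (x - 6)^2 is the minimal polynomial, and the product (x - 6)^5 is the characteristic polynomial.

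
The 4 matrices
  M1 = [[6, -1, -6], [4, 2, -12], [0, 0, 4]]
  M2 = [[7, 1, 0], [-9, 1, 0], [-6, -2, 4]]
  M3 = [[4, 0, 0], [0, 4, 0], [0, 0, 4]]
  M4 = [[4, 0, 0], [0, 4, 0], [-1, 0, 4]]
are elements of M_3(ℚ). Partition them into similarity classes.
Characteristic polynomials: χ_{M1} = (x - 4)^3, χ_{M2} = (x - 4)^3, χ_{M3} = (x - 4)^3, χ_{M4} = (x - 4)^3.

{M1, M2, M4}: invariant factors x - 4, (x - 4)^2.

{M3}: invariant factors x - 4, x - 4, x - 4.

Matrices are similar if and only if their invariant-factor lists agree; the partition into similarity classes is {M1, M2, M4}, {M3}.

2 classes: {M1, M2, M4}, {M3}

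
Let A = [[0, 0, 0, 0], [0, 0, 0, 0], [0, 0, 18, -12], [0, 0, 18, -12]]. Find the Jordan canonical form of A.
J = [[0, 0, 0, 0], [0, 0, 0, 0], [0, 0, 0, 0], [0, 0, 0, 6]]

The characteristic polynomial is det(xI - A) = x^3(x - 6), so the eigenvalues are 0 (algebraic multiplicity 3), 6 (algebraic multiplicity 1).

For λ = 0: rank(A) = 1. The eigenspace has dimension 4 - 1 = 3, so there are 3 Jordan blocks; the rank sequence gives block sizes [1, 1, 1].

For λ = 6: algebraic multiplicity 1 gives one 1×1 block.

Assembling the blocks gives the Jordan form J above.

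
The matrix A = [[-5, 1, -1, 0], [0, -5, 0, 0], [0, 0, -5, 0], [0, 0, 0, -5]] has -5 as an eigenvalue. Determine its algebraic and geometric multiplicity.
The characteristic polynomial is (x + 5)^4, so the factor x + 5 appears with exponent 4: the algebraic multiplicity is 4.

rank(A + 5I) = 1, so the eigenspace has dimension 4 - 1 = 3: the geometric multiplicity is 3.

Since 3 < 4, A is not diagonalizable.

algebraic multiplicity 4, geometric multiplicity 3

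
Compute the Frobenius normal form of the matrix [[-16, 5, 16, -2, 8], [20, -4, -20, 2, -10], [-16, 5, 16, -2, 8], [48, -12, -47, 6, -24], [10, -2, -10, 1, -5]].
The invariant factors of A (the non-unit diagonal entries of the Smith normal form of xI - A over ℚ[x]) are x, x^2(x - 1)(x + 4), each dividing the next. The characteristic polynomial is their product, x^3(x - 1)(x + 4).

The rational canonical form is the block-diagonal matrix of companion matrices C(f_i):
R = [[0, 0, 0, 0, 0], [0, 0, 0, 0, 0], [0, 1, 0, 0, 0], [0, 0, 1, 0, 4], [0, 0, 0, 1, -3]].

R = [[0, 0, 0, 0, 0], [0, 0, 0, 0, 0], [0, 1, 0, 0, 0], [0, 0, 1, 0, 4], [0, 0, 0, 1, -3]]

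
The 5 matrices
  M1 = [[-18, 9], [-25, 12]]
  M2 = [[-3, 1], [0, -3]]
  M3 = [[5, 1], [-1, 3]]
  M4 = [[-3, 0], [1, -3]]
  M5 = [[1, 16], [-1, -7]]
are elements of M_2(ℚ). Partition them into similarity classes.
Characteristic polynomials: χ_{M1} = (x + 3)^2, χ_{M2} = (x + 3)^2, χ_{M3} = (x - 4)^2, χ_{M4} = (x + 3)^2, χ_{M5} = (x + 3)^2.

{M1, M2, M4, M5}: invariant factors (x + 3)^2.

{M3}: invariant factors (x - 4)^2.

Matrices are similar if and only if their invariant-factor lists agree; the partition into similarity classes is {M1, M2, M4, M5}, {M3}.

2 classes: {M1, M2, M4, M5}, {M3}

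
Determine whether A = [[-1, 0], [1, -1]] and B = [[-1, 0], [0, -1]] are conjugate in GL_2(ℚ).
No.

Both have characteristic polynomial (x + 1)^2, but the minimal polynomial of A is (x + 1)^2 while the minimal polynomial of B is x + 1. The minimal polynomial is a similarity invariant, so A and B are not similar.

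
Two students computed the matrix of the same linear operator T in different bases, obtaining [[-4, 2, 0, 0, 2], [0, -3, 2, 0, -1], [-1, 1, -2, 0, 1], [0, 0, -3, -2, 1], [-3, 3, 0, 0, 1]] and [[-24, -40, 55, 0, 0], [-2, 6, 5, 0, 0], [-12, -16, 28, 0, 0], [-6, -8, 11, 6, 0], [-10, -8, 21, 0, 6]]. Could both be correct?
trace(A) = -10 but trace(B) = 22. The trace is a similarity invariant, so A and B are not similar.

No.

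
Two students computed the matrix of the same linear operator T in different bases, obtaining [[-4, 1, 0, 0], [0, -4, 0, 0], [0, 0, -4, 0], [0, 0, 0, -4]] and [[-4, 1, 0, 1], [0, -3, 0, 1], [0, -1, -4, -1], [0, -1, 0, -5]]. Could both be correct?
Two matrices over a field are similar if and only if they have the same invariant factors.

Both A and B have characteristic polynomial (x + 4)^4 and minimal polynomial (x + 4)^2. Computing further, both have invariant factors x + 4, x + 4, (x + 4)^2. Hence A and B are similar.

Yes.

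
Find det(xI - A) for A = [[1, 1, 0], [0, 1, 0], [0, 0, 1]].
xI - A = [[x - 1, -1, 0], [0, x - 1, 0], [0, 0, x - 1]].

Expanding det(xI - A) along the first row:
det(xI - A) = + (x - 1)·det([[x - 1, 0], [0, x - 1]]) - (-1)·det([[0, 0], [0, x - 1]]) + (0)·det([[0, x - 1], [0, 0]]).

Evaluating gives χ_A(x) = x^3 - 3x^2 + 3x - 1 = (x - 1)^3.

χ_A(x) = (x - 1)^3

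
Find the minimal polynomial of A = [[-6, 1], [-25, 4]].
The characteristic polynomial factors as (x + 1)^2. The minimal polynomial is ∏(x - λ)^{k_λ} where k_λ is the size of the largest Jordan block at λ.

For λ = -1: rank(A + I) = 1, and the largest Jordan block has size 2 (the smallest k with rank((A + I)^k) = rank((A + I)^(k+1))).

So m_A(x) = (x + 1)^2.

m_A(x) = (x + 1)^2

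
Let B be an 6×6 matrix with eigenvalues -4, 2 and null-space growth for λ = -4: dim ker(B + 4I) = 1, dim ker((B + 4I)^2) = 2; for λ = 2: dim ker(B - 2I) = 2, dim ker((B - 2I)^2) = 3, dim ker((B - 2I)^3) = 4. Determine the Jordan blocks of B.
λ = -4: successive nullity increments [1, 1] count blocks of size ≥ k; block sizes are [2].
λ = 2: successive nullity increments [2, 1, 1] count blocks of size ≥ k; block sizes are [3, 1].

Jordan blocks: (-4, 2), (2, 3), (2, 1)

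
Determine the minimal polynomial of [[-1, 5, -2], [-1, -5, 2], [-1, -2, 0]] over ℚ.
The characteristic polynomial factors as (x + 2)^3. The minimal polynomial is ∏(x - λ)^{k_λ} where k_λ is the size of the largest Jordan block at λ.

For λ = -2: rank(A + 2I) = 2, and the largest Jordan block has size 3 (the smallest k with rank((A + 2I)^k) = rank((A + 2I)^(k+1))).

So m_A(x) = (x + 2)^3.

m_A(x) = (x + 2)^3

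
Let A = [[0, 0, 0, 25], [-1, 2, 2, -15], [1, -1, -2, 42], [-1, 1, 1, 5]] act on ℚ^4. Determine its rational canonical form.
The invariant factors of A (the non-unit diagonal entries of the Smith normal form of xI - A over ℚ[x]) are (x - 5)(x^3 - 4x + 5), each dividing the next. The characteristic polynomial is their product, (x - 5)(x^3 - 4x + 5).

The rational canonical form is the block-diagonal matrix of companion matrices C(f_i):
R = [[0, 0, 0, 25], [1, 0, 0, -25], [0, 1, 0, 4], [0, 0, 1, 5]].

Note the characteristic polynomial does not split into linear factors over ℚ, so A has no Jordan form over ℚ; the rational canonical form exists over any field.

R = [[0, 0, 0, 25], [1, 0, 0, -25], [0, 1, 0, 4], [0, 0, 1, 5]]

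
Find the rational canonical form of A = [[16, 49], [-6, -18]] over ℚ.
R = [[0, -6], [1, -2]]

The invariant factors of A (the non-unit diagonal entries of the Smith normal form of xI - A over ℚ[x]) are x^2 + 2x + 6, each dividing the next. The characteristic polynomial is their product, x^2 + 2x + 6.

The rational canonical form is the block-diagonal matrix of companion matrices C(f_i):
R = [[0, -6], [1, -2]].

Note the characteristic polynomial does not split into linear factors over ℚ, so A has no Jordan form over ℚ; the rational canonical form exists over any field.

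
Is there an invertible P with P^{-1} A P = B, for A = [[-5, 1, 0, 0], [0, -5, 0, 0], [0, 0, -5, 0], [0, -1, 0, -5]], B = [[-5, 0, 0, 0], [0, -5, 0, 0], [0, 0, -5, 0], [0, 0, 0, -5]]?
Both have characteristic polynomial (x + 5)^4, but the minimal polynomial of A is (x + 5)^2 while the minimal polynomial of B is x + 5. The minimal polynomial is a similarity invariant, so A and B are not similar.

No.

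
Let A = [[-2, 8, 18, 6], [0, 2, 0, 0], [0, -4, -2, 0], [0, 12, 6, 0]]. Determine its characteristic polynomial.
xI - A = [[x + 2, -8, -18, -6], [0, x - 2, 0, 0], [0, 4, x + 2, 0], [0, -12, -6, x]].

Expanding det(xI - A) along the first row:
det(xI - A) = + (x + 2)·det([[x - 2, 0, 0], [4, x + 2, 0], [-12, -6, x]]) - (-8)·det([[0, 0, 0], [0, x + 2, 0], [0, -6, x]]) + (-18)·det([[0, x - 2, 0], [0, 4, 0], [0, -12, x]]) - (-6)·det([[0, x - 2, 0], [0, 4, x + 2], [0, -12, -6]]).

Evaluating gives χ_A(x) = x^4 + 2x^3 - 4x^2 - 8x = x(x - 2)(x + 2)^2.

χ_A(x) = x(x - 2)(x + 2)^2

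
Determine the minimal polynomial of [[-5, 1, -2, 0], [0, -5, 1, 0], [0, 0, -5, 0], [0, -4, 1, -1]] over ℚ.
m_A(x) = (x + 1)(x + 5)^3

The characteristic polynomial factors as (x + 1)(x + 5)^3. The minimal polynomial is ∏(x - λ)^{k_λ} where k_λ is the size of the largest Jordan block at λ.

For λ = -5: rank(A + 5I) = 3, and the largest Jordan block has size 3 (the smallest k with rank((A + 5I)^k) = rank((A + 5I)^(k+1))).
For λ = -1: rank(A + I) = 3, and the largest Jordan block has size 1 (the smallest k with rank((A + I)^k) = rank((A + I)^(k+1))).

So m_A(x) = (x + 1)(x + 5)^3.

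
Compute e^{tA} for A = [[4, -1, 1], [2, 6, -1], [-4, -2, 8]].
A has Jordan form J = [[6, 1, 0], [0, 6, 1], [0, 0, 6]] with A = PJP^{-1}, so e^{tA} = P e^{tJ} P^{-1}.

For a Jordan block J_k(λ), e^{tJ_k(λ)} = e^{λt} · (I + tN + t^2 N^2/2! + ... + t^{k-1} N^{k-1}/(k-1)!) where N is the nilpotent superdiagonal part.

Assembling the blocks and conjugating back gives the entries of e^{tA} as shown above.

e^{tA} = [[(-t^2 - 2*t + 1)*e^{6*t}, -t*e^{6*t}, t*(t + 2)*e^{6*t}/2], [2*t*e^{6*t}, e^{6*t}, -t*e^{6*t}], [2*t*(-t - 2)*e^{6*t}, -2*t*e^{6*t}, (t^2 + 2*t + 1)*e^{6*t}]]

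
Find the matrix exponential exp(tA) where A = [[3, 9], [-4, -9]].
e^{tA} = [[(6*t + 1)*e^{-3*t}, 9*t*e^{-3*t}], [-4*t*e^{-3*t}, (1 - 6*t)*e^{-3*t}]]

A has Jordan form J = [[-3, 1], [0, -3]] with A = PJP^{-1}, so e^{tA} = P e^{tJ} P^{-1}.

For a Jordan block J_k(λ), e^{tJ_k(λ)} = e^{λt} · (I + tN + t^2 N^2/2! + ... + t^{k-1} N^{k-1}/(k-1)!) where N is the nilpotent superdiagonal part.

Assembling the blocks and conjugating back gives the entries of e^{tA} as shown above.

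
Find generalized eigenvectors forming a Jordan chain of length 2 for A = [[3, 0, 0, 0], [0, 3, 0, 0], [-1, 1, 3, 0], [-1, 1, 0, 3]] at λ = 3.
We seek v_1 ∈ ker((A - 3I)^2) \ ker(A - 3I), then set v_{i+1} = (A - 3I) v_i.

One such chain is v_1 = [[0, 1, 0, 0]]^T, v_2 = [[0, 0, 1, 1]]^T. Check: (A - 3I) v_2 = [[0, 0, 0, 0]]^T = 0.

v_1 = [[0, 1, 0, 0]]^T, v_2 = [[0, 0, 1, 1]]^T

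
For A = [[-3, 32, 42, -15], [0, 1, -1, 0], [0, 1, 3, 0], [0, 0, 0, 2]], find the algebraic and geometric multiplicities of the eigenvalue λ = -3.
algebraic multiplicity 1, geometric multiplicity 1

The characteristic polynomial is (x - 2)^3(x + 3), so the factor x + 3 appears with exponent 1: the algebraic multiplicity is 1.

rank(A + 3I) = 3, so the eigenspace has dimension 4 - 3 = 1: the geometric multiplicity is 1.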